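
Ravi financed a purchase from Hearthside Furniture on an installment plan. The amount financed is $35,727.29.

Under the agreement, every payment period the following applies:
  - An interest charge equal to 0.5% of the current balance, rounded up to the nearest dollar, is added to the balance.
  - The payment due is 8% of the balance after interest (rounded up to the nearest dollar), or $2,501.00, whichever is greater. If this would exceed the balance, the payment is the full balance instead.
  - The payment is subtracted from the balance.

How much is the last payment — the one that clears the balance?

$1,590.29

Payment period 1: opening $35,727.29; interest $179.00 → $35,906.29; payment $2,873.00; balance $33,033.29
Payment period 2: opening $33,033.29; interest $166.00 → $33,199.29; payment $2,656.00; balance $30,543.29
Payment period 3: opening $30,543.29; interest $153.00 → $30,696.29; payment $2,501.00; balance $28,195.29
Payment period 4: opening $28,195.29; interest $141.00 → $28,336.29; payment $2,501.00; balance $25,835.29
Payment period 5: opening $25,835.29; interest $130.00 → $25,965.29; payment $2,501.00; balance $23,464.29
Payment period 6: opening $23,464.29; interest $118.00 → $23,582.29; payment $2,501.00; balance $21,081.29
Payment period 7: opening $21,081.29; interest $106.00 → $21,187.29; payment $2,501.00; balance $18,686.29
Payment period 8: opening $18,686.29; interest $94.00 → $18,780.29; payment $2,501.00; balance $16,279.29
Payment period 9: opening $16,279.29; interest $82.00 → $16,361.29; payment $2,501.00; balance $13,860.29
Payment period 10: opening $13,860.29; interest $70.00 → $13,930.29; payment $2,501.00; balance $11,429.29
Payment period 11: opening $11,429.29; interest $58.00 → $11,487.29; payment $2,501.00; balance $8,986.29
Payment period 12: opening $8,986.29; interest $45.00 → $9,031.29; payment $2,501.00; balance $6,530.29
Payment period 13: opening $6,530.29; interest $33.00 → $6,563.29; payment $2,501.00; balance $4,062.29
Payment period 14: opening $4,062.29; interest $21.00 → $4,083.29; payment $2,501.00; balance $1,582.29
Payment period 15: opening $1,582.29; interest $8.00 → $1,590.29; payment $1,590.29; balance $0.00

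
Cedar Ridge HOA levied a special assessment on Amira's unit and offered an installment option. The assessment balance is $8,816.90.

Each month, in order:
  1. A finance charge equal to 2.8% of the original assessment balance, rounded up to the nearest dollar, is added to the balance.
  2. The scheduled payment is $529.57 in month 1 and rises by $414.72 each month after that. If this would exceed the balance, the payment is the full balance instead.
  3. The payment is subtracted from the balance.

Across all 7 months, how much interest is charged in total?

Month 1: $8,816.90 +$247.00 interest = $9,063.90; pay $529.57 → $8,534.33
Month 2: $8,534.33 +$247.00 interest = $8,781.33; pay $944.29 → $7,837.04
Month 3: $7,837.04 +$247.00 interest = $8,084.04; pay $1,359.01 → $6,725.03
Month 4: $6,725.03 +$247.00 interest = $6,972.03; pay $1,773.73 → $5,198.30
Month 5: $5,198.30 +$247.00 interest = $5,445.30; pay $2,188.45 → $3,256.85
Month 6: $3,256.85 +$247.00 interest = $3,503.85; pay $2,603.17 → $900.68
Month 7: $900.68 +$247.00 interest = $1,147.68; pay $1,147.68 → $0.00
Total interest: $247.00 + $247.00 + $247.00 + $247.00 + $247.00 + $247.00 + $247.00 = $1,729.00

$1,729.00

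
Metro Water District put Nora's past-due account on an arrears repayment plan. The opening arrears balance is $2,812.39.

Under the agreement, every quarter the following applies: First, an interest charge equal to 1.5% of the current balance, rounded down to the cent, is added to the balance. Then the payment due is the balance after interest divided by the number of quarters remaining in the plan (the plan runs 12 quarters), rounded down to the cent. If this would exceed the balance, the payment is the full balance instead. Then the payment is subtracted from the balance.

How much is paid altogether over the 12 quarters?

$3,102.20

Quarter 1: opening $2,812.39; interest $42.18 → $2,854.57; payment $237.88; balance $2,616.69
Quarter 2: opening $2,616.69; interest $39.25 → $2,655.94; payment $241.44; balance $2,414.50
Quarter 3: opening $2,414.50; interest $36.21 → $2,450.71; payment $245.07; balance $2,205.64
Quarter 4: opening $2,205.64; interest $33.08 → $2,238.72; payment $248.74; balance $1,989.98
Quarter 5: opening $1,989.98; interest $29.84 → $2,019.82; payment $252.47; balance $1,767.35
Quarter 6: opening $1,767.35; interest $26.51 → $1,793.86; payment $256.26; balance $1,537.60
Quarter 7: opening $1,537.60; interest $23.06 → $1,560.66; payment $260.11; balance $1,300.55
Quarter 8: opening $1,300.55; interest $19.50 → $1,320.05; payment $264.01; balance $1,056.04
Quarter 9: opening $1,056.04; interest $15.84 → $1,071.88; payment $267.97; balance $803.91
Quarter 10: opening $803.91; interest $12.05 → $815.96; payment $271.98; balance $543.98
Quarter 11: opening $543.98; interest $8.15 → $552.13; payment $276.06; balance $276.07
Quarter 12: opening $276.07; interest $4.14 → $280.21; payment $280.21; balance $0.00
Total paid: $3,102.20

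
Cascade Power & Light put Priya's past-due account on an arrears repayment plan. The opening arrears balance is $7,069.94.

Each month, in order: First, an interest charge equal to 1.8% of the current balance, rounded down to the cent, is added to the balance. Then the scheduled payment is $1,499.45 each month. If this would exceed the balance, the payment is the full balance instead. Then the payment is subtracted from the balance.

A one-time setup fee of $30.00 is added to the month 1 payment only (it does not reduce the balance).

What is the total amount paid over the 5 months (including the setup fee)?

Month 1: opening $7,069.94; interest $127.25 → $7,197.19; payment $1,499.45 (+ $30.00 fee); balance $5,697.74
Month 2: opening $5,697.74; interest $102.55 → $5,800.29; payment $1,499.45; balance $4,300.84
Month 3: opening $4,300.84; interest $77.41 → $4,378.25; payment $1,499.45; balance $2,878.80
Month 4: opening $2,878.80; interest $51.81 → $2,930.61; payment $1,499.45; balance $1,431.16
Month 5: opening $1,431.16; interest $25.76 → $1,456.92; payment $1,456.92; balance $0.00
Total paid: $7,484.72

$7,484.72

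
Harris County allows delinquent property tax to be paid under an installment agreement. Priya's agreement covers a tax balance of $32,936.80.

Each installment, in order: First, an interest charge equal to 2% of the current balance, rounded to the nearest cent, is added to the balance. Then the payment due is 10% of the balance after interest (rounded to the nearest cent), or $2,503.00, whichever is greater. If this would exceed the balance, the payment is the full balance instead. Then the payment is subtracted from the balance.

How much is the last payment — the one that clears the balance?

Installment 1: opening $32,936.80; interest $658.74 → $33,595.54; payment $3,359.55; balance $30,235.99
Installment 2: opening $30,235.99; interest $604.72 → $30,840.71; payment $3,084.07; balance $27,756.64
Installment 3: opening $27,756.64; interest $555.13 → $28,311.77; payment $2,831.18; balance $25,480.59
Installment 4: opening $25,480.59; interest $509.61 → $25,990.20; payment $2,599.02; balance $23,391.18
Installment 5: opening $23,391.18; interest $467.82 → $23,859.00; payment $2,503.00; balance $21,356.00
Installment 6: opening $21,356.00; interest $427.12 → $21,783.12; payment $2,503.00; balance $19,280.12
Installment 7: opening $19,280.12; interest $385.60 → $19,665.72; payment $2,503.00; balance $17,162.72
Installment 8: opening $17,162.72; interest $343.25 → $17,505.97; payment $2,503.00; balance $15,002.97
Installment 9: opening $15,002.97; interest $300.06 → $15,303.03; payment $2,503.00; balance $12,800.03
Installment 10: opening $12,800.03; interest $256.00 → $13,056.03; payment $2,503.00; balance $10,553.03
Installment 11: opening $10,553.03; interest $211.06 → $10,764.09; payment $2,503.00; balance $8,261.09
Installment 12: opening $8,261.09; interest $165.22 → $8,426.31; payment $2,503.00; balance $5,923.31
Installment 13: opening $5,923.31; interest $118.47 → $6,041.78; payment $2,503.00; balance $3,538.78
Installment 14: opening $3,538.78; interest $70.78 → $3,609.56; payment $2,503.00; balance $1,106.56
Installment 15: opening $1,106.56; interest $22.13 → $1,128.69; payment $1,128.69; balance $0.00

$1,128.69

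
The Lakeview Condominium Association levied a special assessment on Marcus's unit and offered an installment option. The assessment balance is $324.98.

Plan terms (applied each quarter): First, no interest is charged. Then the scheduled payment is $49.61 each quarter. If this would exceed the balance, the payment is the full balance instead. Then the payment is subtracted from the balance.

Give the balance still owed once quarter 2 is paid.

Quarter 1: opening $324.98; payment $49.61; balance $275.37
Quarter 2: opening $275.37; payment $49.61; balance $225.76

$225.76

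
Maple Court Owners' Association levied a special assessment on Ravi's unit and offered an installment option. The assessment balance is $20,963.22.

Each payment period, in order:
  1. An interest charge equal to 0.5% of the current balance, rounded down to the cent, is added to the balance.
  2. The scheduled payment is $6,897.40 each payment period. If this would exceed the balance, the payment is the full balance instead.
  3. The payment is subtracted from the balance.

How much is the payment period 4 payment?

$485.81

Payment period 1: $20,963.22 +$104.81 interest = $21,068.03; pay $6,897.40 → $14,170.63
Payment period 2: $14,170.63 +$70.85 interest = $14,241.48; pay $6,897.40 → $7,344.08
Payment period 3: $7,344.08 +$36.72 interest = $7,380.80; pay $6,897.40 → $483.40
Payment period 4: $483.40 +$2.41 interest = $485.81; pay $485.81 → $0.00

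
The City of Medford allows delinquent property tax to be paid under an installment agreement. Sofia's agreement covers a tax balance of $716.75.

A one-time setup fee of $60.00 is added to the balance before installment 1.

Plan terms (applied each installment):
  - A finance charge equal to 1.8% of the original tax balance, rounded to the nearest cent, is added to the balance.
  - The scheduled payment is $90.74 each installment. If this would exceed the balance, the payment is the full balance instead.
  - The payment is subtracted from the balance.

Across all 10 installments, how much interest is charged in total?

Installment 1: opening $776.75; interest $12.90 → $789.65; payment $90.74; balance $698.91
Installment 2: opening $698.91; interest $12.90 → $711.81; payment $90.74; balance $621.07
Installment 3: opening $621.07; interest $12.90 → $633.97; payment $90.74; balance $543.23
Installment 4: opening $543.23; interest $12.90 → $556.13; payment $90.74; balance $465.39
Installment 5: opening $465.39; interest $12.90 → $478.29; payment $90.74; balance $387.55
Installment 6: opening $387.55; interest $12.90 → $400.45; payment $90.74; balance $309.71
Installment 7: opening $309.71; interest $12.90 → $322.61; payment $90.74; balance $231.87
Installment 8: opening $231.87; interest $12.90 → $244.77; payment $90.74; balance $154.03
Installment 9: opening $154.03; interest $12.90 → $166.93; payment $90.74; balance $76.19
Installment 10: opening $76.19; interest $12.90 → $89.09; payment $89.09; balance $0.00
Total interest: $12.90 + $12.90 + $12.90 + $12.90 + $12.90 + $12.90 + $12.90 + $12.90 + $12.90 + $12.90 = $129.00

$129.00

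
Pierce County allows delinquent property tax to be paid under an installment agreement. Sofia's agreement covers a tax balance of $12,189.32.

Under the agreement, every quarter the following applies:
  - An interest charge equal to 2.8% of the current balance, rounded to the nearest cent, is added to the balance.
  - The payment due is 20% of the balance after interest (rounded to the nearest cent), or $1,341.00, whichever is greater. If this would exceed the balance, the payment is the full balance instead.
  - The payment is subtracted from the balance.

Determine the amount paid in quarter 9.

Quarter 1: $12,189.32 +$341.30 interest = $12,530.62; pay $2,506.12 → $10,024.50
Quarter 2: $10,024.50 +$280.69 interest = $10,305.19; pay $2,061.04 → $8,244.15
Quarter 3: $8,244.15 +$230.84 interest = $8,474.99; pay $1,695.00 → $6,779.99
Quarter 4: $6,779.99 +$189.84 interest = $6,969.83; pay $1,393.97 → $5,575.86
Quarter 5: $5,575.86 +$156.12 interest = $5,731.98; pay $1,341.00 → $4,390.98
Quarter 6: $4,390.98 +$122.95 interest = $4,513.93; pay $1,341.00 → $3,172.93
Quarter 7: $3,172.93 +$88.84 interest = $3,261.77; pay $1,341.00 → $1,920.77
Quarter 8: $1,920.77 +$53.78 interest = $1,974.55; pay $1,341.00 → $633.55
Quarter 9: $633.55 +$17.74 interest = $651.29; pay $651.29 → $0.00

$651.29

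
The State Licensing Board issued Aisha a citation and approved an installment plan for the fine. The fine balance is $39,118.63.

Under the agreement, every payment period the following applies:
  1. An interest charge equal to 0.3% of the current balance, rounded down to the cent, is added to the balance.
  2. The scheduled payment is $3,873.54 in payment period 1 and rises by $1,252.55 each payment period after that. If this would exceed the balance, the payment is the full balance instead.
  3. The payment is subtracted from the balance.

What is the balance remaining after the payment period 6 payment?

Payment period 1: $39,118.63 +$117.35 interest = $39,235.98; pay $3,873.54 → $35,362.44
Payment period 2: $35,362.44 +$106.08 interest = $35,468.52; pay $5,126.09 → $30,342.43
Payment period 3: $30,342.43 +$91.02 interest = $30,433.45; pay $6,378.64 → $24,054.81
Payment period 4: $24,054.81 +$72.16 interest = $24,126.97; pay $7,631.19 → $16,495.78
Payment period 5: $16,495.78 +$49.48 interest = $16,545.26; pay $8,883.74 → $7,661.52
Payment period 6: $7,661.52 +$22.98 interest = $7,684.50; pay $7,684.50 → $0.00

$0.00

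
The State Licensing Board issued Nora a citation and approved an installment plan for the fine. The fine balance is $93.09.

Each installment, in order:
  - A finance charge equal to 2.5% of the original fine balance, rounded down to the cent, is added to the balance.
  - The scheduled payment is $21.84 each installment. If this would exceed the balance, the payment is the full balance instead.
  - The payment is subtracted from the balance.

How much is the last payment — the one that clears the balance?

# | Opening | Interest | Payment | End bal
1 | $93.09 | $2.32 | $21.84 | $73.57
2 | $73.57 | $2.32 | $21.84 | $54.05
3 | $54.05 | $2.32 | $21.84 | $34.53
4 | $34.53 | $2.32 | $21.84 | $15.01
5 | $15.01 | $2.32 | $17.33 | $0.00

$17.33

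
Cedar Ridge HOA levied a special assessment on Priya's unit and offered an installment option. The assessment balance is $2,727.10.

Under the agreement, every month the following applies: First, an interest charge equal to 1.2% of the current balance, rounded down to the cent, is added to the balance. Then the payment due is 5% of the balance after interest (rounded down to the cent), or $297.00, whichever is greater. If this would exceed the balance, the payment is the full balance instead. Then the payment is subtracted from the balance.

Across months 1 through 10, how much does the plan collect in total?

Month 1: opening $2,727.10; interest $32.72 → $2,759.82; payment $297.00; balance $2,462.82
Month 2: opening $2,462.82; interest $29.55 → $2,492.37; payment $297.00; balance $2,195.37
Month 3: opening $2,195.37; interest $26.34 → $2,221.71; payment $297.00; balance $1,924.71
Month 4: opening $1,924.71; interest $23.09 → $1,947.80; payment $297.00; balance $1,650.80
Month 5: opening $1,650.80; interest $19.80 → $1,670.60; payment $297.00; balance $1,373.60
Month 6: opening $1,373.60; interest $16.48 → $1,390.08; payment $297.00; balance $1,093.08
Month 7: opening $1,093.08; interest $13.11 → $1,106.19; payment $297.00; balance $809.19
Month 8: opening $809.19; interest $9.71 → $818.90; payment $297.00; balance $521.90
Month 9: opening $521.90; interest $6.26 → $528.16; payment $297.00; balance $231.16
Month 10: opening $231.16; interest $2.77 → $233.93; payment $233.93; balance $0.00
Total paid: $2,906.93

$2,906.93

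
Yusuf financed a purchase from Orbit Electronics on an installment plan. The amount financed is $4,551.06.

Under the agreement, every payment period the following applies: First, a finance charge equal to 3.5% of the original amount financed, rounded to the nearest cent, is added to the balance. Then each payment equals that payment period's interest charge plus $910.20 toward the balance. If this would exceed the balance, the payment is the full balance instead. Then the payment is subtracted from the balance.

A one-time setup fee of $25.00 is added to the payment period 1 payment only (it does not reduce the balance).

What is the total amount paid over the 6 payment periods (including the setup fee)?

$5,531.80

Payment period 1: opening $4,551.06; interest $159.29 → $4,710.35; payment $1,069.49 (+ $25.00 fee); balance $3,640.86
Payment period 2: opening $3,640.86; interest $159.29 → $3,800.15; payment $1,069.49; balance $2,730.66
Payment period 3: opening $2,730.66; interest $159.29 → $2,889.95; payment $1,069.49; balance $1,820.46
Payment period 4: opening $1,820.46; interest $159.29 → $1,979.75; payment $1,069.49; balance $910.26
Payment period 5: opening $910.26; interest $159.29 → $1,069.55; payment $1,069.49; balance $0.06
Payment period 6: opening $0.06; interest $159.29 → $159.35; payment $159.35; balance $0.00
Total paid: $5,531.80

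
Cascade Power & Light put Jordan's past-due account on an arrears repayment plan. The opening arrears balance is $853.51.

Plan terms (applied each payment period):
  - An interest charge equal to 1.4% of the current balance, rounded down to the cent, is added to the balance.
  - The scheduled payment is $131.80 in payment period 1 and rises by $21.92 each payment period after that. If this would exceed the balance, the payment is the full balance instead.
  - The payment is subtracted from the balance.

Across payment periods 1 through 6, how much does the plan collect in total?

Payment period 1: opening $853.51; interest $11.94 → $865.45; payment $131.80; balance $733.65
Payment period 2: opening $733.65; interest $10.27 → $743.92; payment $153.72; balance $590.20
Payment period 3: opening $590.20; interest $8.26 → $598.46; payment $175.64; balance $422.82
Payment period 4: opening $422.82; interest $5.91 → $428.73; payment $197.56; balance $231.17
Payment period 5: opening $231.17; interest $3.23 → $234.40; payment $219.48; balance $14.92
Payment period 6: opening $14.92; interest $0.20 → $15.12; payment $15.12; balance $0.00
Total paid: $893.32

$893.32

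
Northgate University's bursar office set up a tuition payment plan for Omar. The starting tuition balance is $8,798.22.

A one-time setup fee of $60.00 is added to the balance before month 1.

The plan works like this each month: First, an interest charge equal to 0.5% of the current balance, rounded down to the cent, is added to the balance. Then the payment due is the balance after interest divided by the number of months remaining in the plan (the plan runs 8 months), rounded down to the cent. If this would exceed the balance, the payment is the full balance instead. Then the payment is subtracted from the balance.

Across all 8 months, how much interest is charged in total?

$201.61

Month 1: opening $8,858.22; interest $44.29 → $8,902.51; payment $1,112.81; balance $7,789.70
Month 2: opening $7,789.70; interest $38.94 → $7,828.64; payment $1,118.37; balance $6,710.27
Month 3: opening $6,710.27; interest $33.55 → $6,743.82; payment $1,123.97; balance $5,619.85
Month 4: opening $5,619.85; interest $28.09 → $5,647.94; payment $1,129.58; balance $4,518.36
Month 5: opening $4,518.36; interest $22.59 → $4,540.95; payment $1,135.23; balance $3,405.72
Month 6: opening $3,405.72; interest $17.02 → $3,422.74; payment $1,140.91; balance $2,281.83
Month 7: opening $2,281.83; interest $11.40 → $2,293.23; payment $1,146.61; balance $1,146.62
Month 8: opening $1,146.62; interest $5.73 → $1,152.35; payment $1,152.35; balance $0.00
Total interest: $44.29 + $38.94 + $33.55 + $28.09 + $22.59 + $17.02 + $11.40 + $5.73 = $201.61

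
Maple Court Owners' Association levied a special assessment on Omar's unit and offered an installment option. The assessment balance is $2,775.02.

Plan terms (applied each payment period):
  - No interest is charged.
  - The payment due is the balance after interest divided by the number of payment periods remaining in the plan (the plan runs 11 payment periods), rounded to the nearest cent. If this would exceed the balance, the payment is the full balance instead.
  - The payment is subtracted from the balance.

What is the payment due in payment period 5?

Payment period 1: opening $2,775.02; payment $252.27; balance $2,522.75
Payment period 2: opening $2,522.75; payment $252.28; balance $2,270.47
Payment period 3: opening $2,270.47; payment $252.27; balance $2,018.20
Payment period 4: opening $2,018.20; payment $252.28; balance $1,765.92
Payment period 5: opening $1,765.92; payment $252.27; balance $1,513.65

$252.27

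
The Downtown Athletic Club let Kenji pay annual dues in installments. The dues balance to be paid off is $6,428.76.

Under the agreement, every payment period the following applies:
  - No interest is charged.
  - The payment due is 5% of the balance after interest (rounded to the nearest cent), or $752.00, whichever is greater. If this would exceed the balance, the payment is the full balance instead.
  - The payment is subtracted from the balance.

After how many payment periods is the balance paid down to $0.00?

9

Payment period 1: opening $6,428.76; payment $752.00; balance $5,676.76
Payment period 2: opening $5,676.76; payment $752.00; balance $4,924.76
Payment period 3: opening $4,924.76; payment $752.00; balance $4,172.76
Payment period 4: opening $4,172.76; payment $752.00; balance $3,420.76
Payment period 5: opening $3,420.76; payment $752.00; balance $2,668.76
Payment period 6: opening $2,668.76; payment $752.00; balance $1,916.76
Payment period 7: opening $1,916.76; payment $752.00; balance $1,164.76
Payment period 8: opening $1,164.76; payment $752.00; balance $412.76
Payment period 9: opening $412.76; payment $412.76; balance $0.00
Balance reaches $0.00 in payment period 9.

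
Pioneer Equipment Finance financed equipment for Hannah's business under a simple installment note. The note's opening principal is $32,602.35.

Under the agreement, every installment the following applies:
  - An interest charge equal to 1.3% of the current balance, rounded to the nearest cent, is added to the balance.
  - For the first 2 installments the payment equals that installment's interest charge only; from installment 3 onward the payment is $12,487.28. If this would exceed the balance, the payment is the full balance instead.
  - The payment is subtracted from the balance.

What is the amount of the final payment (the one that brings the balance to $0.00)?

$8,426.77

Installment 1: $32,602.35 +$423.83 interest = $33,026.18; pay $423.83 → $32,602.35
Installment 2: $32,602.35 +$423.83 interest = $33,026.18; pay $423.83 → $32,602.35
Installment 3: $32,602.35 +$423.83 interest = $33,026.18; pay $12,487.28 → $20,538.90
Installment 4: $20,538.90 +$267.01 interest = $20,805.91; pay $12,487.28 → $8,318.63
Installment 5: $8,318.63 +$108.14 interest = $8,426.77; pay $8,426.77 → $0.00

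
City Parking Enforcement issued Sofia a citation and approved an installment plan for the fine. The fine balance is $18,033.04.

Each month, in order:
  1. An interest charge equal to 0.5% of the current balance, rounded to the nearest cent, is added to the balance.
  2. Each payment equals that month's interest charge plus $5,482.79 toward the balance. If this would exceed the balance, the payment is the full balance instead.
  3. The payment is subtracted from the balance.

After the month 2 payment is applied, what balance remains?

$7,067.46

Month 1: $18,033.04 +$90.17 interest = $18,123.21; pay $5,572.96 → $12,550.25
Month 2: $12,550.25 +$62.75 interest = $12,613.00; pay $5,545.54 → $7,067.46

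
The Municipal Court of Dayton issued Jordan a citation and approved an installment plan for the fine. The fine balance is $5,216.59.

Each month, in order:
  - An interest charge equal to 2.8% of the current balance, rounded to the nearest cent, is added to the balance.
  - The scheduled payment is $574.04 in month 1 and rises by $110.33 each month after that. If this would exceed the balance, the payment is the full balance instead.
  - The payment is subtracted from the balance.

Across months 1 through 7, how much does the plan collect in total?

$5,864.10

Month 1: $5,216.59 +$146.06 interest = $5,362.65; pay $574.04 → $4,788.61
Month 2: $4,788.61 +$134.08 interest = $4,922.69; pay $684.37 → $4,238.32
Month 3: $4,238.32 +$118.67 interest = $4,356.99; pay $794.70 → $3,562.29
Month 4: $3,562.29 +$99.74 interest = $3,662.03; pay $905.03 → $2,757.00
Month 5: $2,757.00 +$77.20 interest = $2,834.20; pay $1,015.36 → $1,818.84
Month 6: $1,818.84 +$50.93 interest = $1,869.77; pay $1,125.69 → $744.08
Month 7: $744.08 +$20.83 interest = $764.91; pay $764.91 → $0.00
Total paid: $5,864.10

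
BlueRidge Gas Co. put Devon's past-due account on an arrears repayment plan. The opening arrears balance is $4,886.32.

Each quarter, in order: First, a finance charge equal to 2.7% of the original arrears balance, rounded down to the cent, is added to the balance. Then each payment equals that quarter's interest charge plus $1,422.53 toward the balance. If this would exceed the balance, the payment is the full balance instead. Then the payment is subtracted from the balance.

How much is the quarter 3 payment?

$1,554.46

Quarter 1: opening $4,886.32; interest $131.93 → $5,018.25; payment $1,554.46; balance $3,463.79
Quarter 2: opening $3,463.79; interest $131.93 → $3,595.72; payment $1,554.46; balance $2,041.26
Quarter 3: opening $2,041.26; interest $131.93 → $2,173.19; payment $1,554.46; balance $618.73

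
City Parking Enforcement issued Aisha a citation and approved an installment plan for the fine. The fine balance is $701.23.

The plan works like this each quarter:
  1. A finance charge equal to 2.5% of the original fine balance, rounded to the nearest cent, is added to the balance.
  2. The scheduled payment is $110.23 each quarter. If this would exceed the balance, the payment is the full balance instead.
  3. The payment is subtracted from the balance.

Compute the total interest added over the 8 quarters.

$140.24

Quarter 1: opening $701.23; interest $17.53 → $718.76; payment $110.23; balance $608.53
Quarter 2: opening $608.53; interest $17.53 → $626.06; payment $110.23; balance $515.83
Quarter 3: opening $515.83; interest $17.53 → $533.36; payment $110.23; balance $423.13
Quarter 4: opening $423.13; interest $17.53 → $440.66; payment $110.23; balance $330.43
Quarter 5: opening $330.43; interest $17.53 → $347.96; payment $110.23; balance $237.73
Quarter 6: opening $237.73; interest $17.53 → $255.26; payment $110.23; balance $145.03
Quarter 7: opening $145.03; interest $17.53 → $162.56; payment $110.23; balance $52.33
Quarter 8: opening $52.33; interest $17.53 → $69.86; payment $69.86; balance $0.00
Total interest: $17.53 + $17.53 + $17.53 + $17.53 + $17.53 + $17.53 + $17.53 + $17.53 = $140.24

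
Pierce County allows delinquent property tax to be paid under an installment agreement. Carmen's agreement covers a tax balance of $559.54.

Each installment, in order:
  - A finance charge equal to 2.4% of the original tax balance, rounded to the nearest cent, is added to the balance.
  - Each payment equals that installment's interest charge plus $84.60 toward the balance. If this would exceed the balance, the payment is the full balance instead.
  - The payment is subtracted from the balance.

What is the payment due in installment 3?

$98.03

# | Opening | Interest | Payment | End bal
1 | $559.54 | $13.43 | $98.03 | $474.94
2 | $474.94 | $13.43 | $98.03 | $390.34
3 | $390.34 | $13.43 | $98.03 | $305.74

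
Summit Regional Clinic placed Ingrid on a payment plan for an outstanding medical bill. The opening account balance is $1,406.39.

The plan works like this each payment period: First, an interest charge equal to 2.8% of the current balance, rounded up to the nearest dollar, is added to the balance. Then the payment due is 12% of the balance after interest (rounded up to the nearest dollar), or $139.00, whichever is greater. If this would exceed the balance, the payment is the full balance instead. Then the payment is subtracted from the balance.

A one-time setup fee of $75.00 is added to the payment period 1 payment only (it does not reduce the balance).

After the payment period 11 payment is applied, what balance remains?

$74.39

Payment period 1: opening $1,406.39; interest $40.00 → $1,446.39; payment $174.00 (+ $75.00 fee); balance $1,272.39
Payment period 2: opening $1,272.39; interest $36.00 → $1,308.39; payment $158.00; balance $1,150.39
Payment period 3: opening $1,150.39; interest $33.00 → $1,183.39; payment $143.00; balance $1,040.39
Payment period 4: opening $1,040.39; interest $30.00 → $1,070.39; payment $139.00; balance $931.39
Payment period 5: opening $931.39; interest $27.00 → $958.39; payment $139.00; balance $819.39
Payment period 6: opening $819.39; interest $23.00 → $842.39; payment $139.00; balance $703.39
Payment period 7: opening $703.39; interest $20.00 → $723.39; payment $139.00; balance $584.39
Payment period 8: opening $584.39; interest $17.00 → $601.39; payment $139.00; balance $462.39
Payment period 9: opening $462.39; interest $13.00 → $475.39; payment $139.00; balance $336.39
Payment period 10: opening $336.39; interest $10.00 → $346.39; payment $139.00; balance $207.39
Payment period 11: opening $207.39; interest $6.00 → $213.39; payment $139.00; balance $74.39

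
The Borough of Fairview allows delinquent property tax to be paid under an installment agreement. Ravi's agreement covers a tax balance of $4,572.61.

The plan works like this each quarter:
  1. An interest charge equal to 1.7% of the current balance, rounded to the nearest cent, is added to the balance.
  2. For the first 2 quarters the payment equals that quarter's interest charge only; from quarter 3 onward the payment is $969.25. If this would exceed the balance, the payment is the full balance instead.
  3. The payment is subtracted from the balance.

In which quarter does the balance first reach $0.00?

7

Quarter 1: opening $4,572.61; interest $77.73 → $4,650.34; payment $77.73; balance $4,572.61
Quarter 2: opening $4,572.61; interest $77.73 → $4,650.34; payment $77.73; balance $4,572.61
Quarter 3: opening $4,572.61; interest $77.73 → $4,650.34; payment $969.25; balance $3,681.09
Quarter 4: opening $3,681.09; interest $62.58 → $3,743.67; payment $969.25; balance $2,774.42
Quarter 5: opening $2,774.42; interest $47.17 → $2,821.59; payment $969.25; balance $1,852.34
Quarter 6: opening $1,852.34; interest $31.49 → $1,883.83; payment $969.25; balance $914.58
Quarter 7: opening $914.58; interest $15.55 → $930.13; payment $930.13; balance $0.00
Balance reaches $0.00 in quarter 7.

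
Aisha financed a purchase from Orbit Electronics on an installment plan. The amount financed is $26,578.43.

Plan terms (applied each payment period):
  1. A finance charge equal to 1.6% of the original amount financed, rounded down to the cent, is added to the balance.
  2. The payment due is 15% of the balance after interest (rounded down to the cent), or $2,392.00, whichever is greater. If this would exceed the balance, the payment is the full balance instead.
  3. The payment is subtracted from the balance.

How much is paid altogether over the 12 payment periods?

Payment period 1: opening $26,578.43; interest $425.25 → $27,003.68; payment $4,050.55; balance $22,953.13
Payment period 2: opening $22,953.13; interest $425.25 → $23,378.38; payment $3,506.75; balance $19,871.63
Payment period 3: opening $19,871.63; interest $425.25 → $20,296.88; payment $3,044.53; balance $17,252.35
Payment period 4: opening $17,252.35; interest $425.25 → $17,677.60; payment $2,651.64; balance $15,025.96
Payment period 5: opening $15,025.96; interest $425.25 → $15,451.21; payment $2,392.00; balance $13,059.21
Payment period 6: opening $13,059.21; interest $425.25 → $13,484.46; payment $2,392.00; balance $11,092.46
Payment period 7: opening $11,092.46; interest $425.25 → $11,517.71; payment $2,392.00; balance $9,125.71
Payment period 8: opening $9,125.71; interest $425.25 → $9,550.96; payment $2,392.00; balance $7,158.96
Payment period 9: opening $7,158.96; interest $425.25 → $7,584.21; payment $2,392.00; balance $5,192.21
Payment period 10: opening $5,192.21; interest $425.25 → $5,617.46; payment $2,392.00; balance $3,225.46
Payment period 11: opening $3,225.46; interest $425.25 → $3,650.71; payment $2,392.00; balance $1,258.71
Payment period 12: opening $1,258.71; interest $425.25 → $1,683.96; payment $1,683.96; balance $0.00
Total paid: $31,681.43

$31,681.43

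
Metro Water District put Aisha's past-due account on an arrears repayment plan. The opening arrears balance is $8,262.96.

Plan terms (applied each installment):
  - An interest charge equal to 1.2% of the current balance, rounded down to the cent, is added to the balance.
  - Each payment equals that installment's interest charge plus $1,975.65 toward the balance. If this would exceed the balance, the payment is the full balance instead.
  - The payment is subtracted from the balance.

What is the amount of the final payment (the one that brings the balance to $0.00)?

$364.68

Installment 1: opening $8,262.96; interest $99.15 → $8,362.11; payment $2,074.80; balance $6,287.31
Installment 2: opening $6,287.31; interest $75.44 → $6,362.75; payment $2,051.09; balance $4,311.66
Installment 3: opening $4,311.66; interest $51.73 → $4,363.39; payment $2,027.38; balance $2,336.01
Installment 4: opening $2,336.01; interest $28.03 → $2,364.04; payment $2,003.68; balance $360.36
Installment 5: opening $360.36; interest $4.32 → $364.68; payment $364.68; balance $0.00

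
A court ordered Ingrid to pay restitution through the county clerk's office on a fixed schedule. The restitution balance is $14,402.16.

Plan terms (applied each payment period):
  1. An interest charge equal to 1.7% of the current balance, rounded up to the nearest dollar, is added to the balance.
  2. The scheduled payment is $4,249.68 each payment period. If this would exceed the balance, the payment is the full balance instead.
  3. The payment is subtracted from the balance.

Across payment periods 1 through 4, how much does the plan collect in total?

Payment period 1: opening $14,402.16; interest $245.00 → $14,647.16; payment $4,249.68; balance $10,397.48
Payment period 2: opening $10,397.48; interest $177.00 → $10,574.48; payment $4,249.68; balance $6,324.80
Payment period 3: opening $6,324.80; interest $108.00 → $6,432.80; payment $4,249.68; balance $2,183.12
Payment period 4: opening $2,183.12; interest $38.00 → $2,221.12; payment $2,221.12; balance $0.00
Total paid: $14,970.16

$14,970.16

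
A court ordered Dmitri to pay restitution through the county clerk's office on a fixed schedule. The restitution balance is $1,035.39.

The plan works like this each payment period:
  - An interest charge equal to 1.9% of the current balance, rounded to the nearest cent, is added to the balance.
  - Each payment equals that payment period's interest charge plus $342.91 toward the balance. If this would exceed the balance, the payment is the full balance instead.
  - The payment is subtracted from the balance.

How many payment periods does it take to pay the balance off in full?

4

Payment period 1: $1,035.39 +$19.67 interest = $1,055.06; pay $362.58 → $692.48
Payment period 2: $692.48 +$13.16 interest = $705.64; pay $356.07 → $349.57
Payment period 3: $349.57 +$6.64 interest = $356.21; pay $349.55 → $6.66
Payment period 4: $6.66 +$0.13 interest = $6.79; pay $6.79 → $0.00
Balance reaches $0.00 in payment period 4.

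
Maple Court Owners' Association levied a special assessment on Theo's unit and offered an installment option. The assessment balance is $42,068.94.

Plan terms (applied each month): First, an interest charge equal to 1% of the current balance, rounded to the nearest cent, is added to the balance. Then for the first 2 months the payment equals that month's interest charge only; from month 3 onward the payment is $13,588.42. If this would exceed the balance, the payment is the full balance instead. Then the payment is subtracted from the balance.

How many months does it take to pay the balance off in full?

6

Month 1: opening $42,068.94; interest $420.69 → $42,489.63; payment $420.69; balance $42,068.94
Month 2: opening $42,068.94; interest $420.69 → $42,489.63; payment $420.69; balance $42,068.94
Month 3: opening $42,068.94; interest $420.69 → $42,489.63; payment $13,588.42; balance $28,901.21
Month 4: opening $28,901.21; interest $289.01 → $29,190.22; payment $13,588.42; balance $15,601.80
Month 5: opening $15,601.80; interest $156.02 → $15,757.82; payment $13,588.42; balance $2,169.40
Month 6: opening $2,169.40; interest $21.69 → $2,191.09; payment $2,191.09; balance $0.00
Balance reaches $0.00 in month 6.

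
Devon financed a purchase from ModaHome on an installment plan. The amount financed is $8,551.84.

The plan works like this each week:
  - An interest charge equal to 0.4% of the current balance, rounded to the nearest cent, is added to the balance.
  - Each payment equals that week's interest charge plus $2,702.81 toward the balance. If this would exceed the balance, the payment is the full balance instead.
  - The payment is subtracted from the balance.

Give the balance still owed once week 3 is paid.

$443.41

Week 1: $8,551.84 +$34.21 interest = $8,586.05; pay $2,737.02 → $5,849.03
Week 2: $5,849.03 +$23.40 interest = $5,872.43; pay $2,726.21 → $3,146.22
Week 3: $3,146.22 +$12.58 interest = $3,158.80; pay $2,715.39 → $443.41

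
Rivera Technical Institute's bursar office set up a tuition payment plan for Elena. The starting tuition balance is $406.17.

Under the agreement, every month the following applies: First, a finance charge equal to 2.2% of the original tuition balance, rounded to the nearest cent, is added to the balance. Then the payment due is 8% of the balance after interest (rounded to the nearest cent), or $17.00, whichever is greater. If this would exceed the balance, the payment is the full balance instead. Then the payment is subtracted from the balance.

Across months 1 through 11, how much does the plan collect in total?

Month 1: $406.17 +$8.94 interest = $415.11; pay $33.21 → $381.90
Month 2: $381.90 +$8.94 interest = $390.84; pay $31.27 → $359.57
Month 3: $359.57 +$8.94 interest = $368.51; pay $29.48 → $339.03
Month 4: $339.03 +$8.94 interest = $347.97; pay $27.84 → $320.13
Month 5: $320.13 +$8.94 interest = $329.07; pay $26.33 → $302.74
Month 6: $302.74 +$8.94 interest = $311.68; pay $24.93 → $286.75
Month 7: $286.75 +$8.94 interest = $295.69; pay $23.66 → $272.03
Month 8: $272.03 +$8.94 interest = $280.97; pay $22.48 → $258.49
Month 9: $258.49 +$8.94 interest = $267.43; pay $21.39 → $246.04
Month 10: $246.04 +$8.94 interest = $254.98; pay $20.40 → $234.58
Month 11: $234.58 +$8.94 interest = $243.52; pay $19.48 → $224.04
Total paid: $280.47

$280.47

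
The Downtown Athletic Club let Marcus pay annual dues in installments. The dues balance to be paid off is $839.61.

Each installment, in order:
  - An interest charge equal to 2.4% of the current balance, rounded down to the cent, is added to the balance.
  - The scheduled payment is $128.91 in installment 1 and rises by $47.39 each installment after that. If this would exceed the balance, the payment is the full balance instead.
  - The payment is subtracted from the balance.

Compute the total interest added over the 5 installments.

$62.50

Installment 1: $839.61 +$20.15 interest = $859.76; pay $128.91 → $730.85
Installment 2: $730.85 +$17.54 interest = $748.39; pay $176.30 → $572.09
Installment 3: $572.09 +$13.73 interest = $585.82; pay $223.69 → $362.13
Installment 4: $362.13 +$8.69 interest = $370.82; pay $271.08 → $99.74
Installment 5: $99.74 +$2.39 interest = $102.13; pay $102.13 → $0.00
Total interest: $20.15 + $17.54 + $13.73 + $8.69 + $2.39 = $62.50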